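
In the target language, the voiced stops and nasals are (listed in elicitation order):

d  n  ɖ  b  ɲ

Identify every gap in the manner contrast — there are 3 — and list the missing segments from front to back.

/m/, /ɳ/, /ɟ/

bilabial: oral stop /b/, nasal —.
alveolar: oral stop /d/, nasal /n/.
retroflex: oral stop /ɖ/, nasal —.
palatal: oral stop —, nasal /ɲ/.
Gaps, from front to back: bilabial lacks nasal (/m/); retroflex lacks nasal (/ɳ/); palatal lacks oral stop (/ɟ/).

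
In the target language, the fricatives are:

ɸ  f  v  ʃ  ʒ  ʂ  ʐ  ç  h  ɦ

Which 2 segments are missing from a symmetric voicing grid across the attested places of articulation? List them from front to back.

bilabial: voiceless /ɸ/, voiced —.
labiodental: voiceless /f/, voiced /v/.
postalveolar: voiceless /ʃ/, voiced /ʒ/.
retroflex: voiceless /ʂ/, voiced /ʐ/.
palatal: voiceless /ç/, voiced —.
glottal: voiceless /h/, voiced /ɦ/.
Gaps, from front to back: bilabial lacks voiced (/β/); palatal lacks voiced (/ʝ/).

/β/, /ʝ/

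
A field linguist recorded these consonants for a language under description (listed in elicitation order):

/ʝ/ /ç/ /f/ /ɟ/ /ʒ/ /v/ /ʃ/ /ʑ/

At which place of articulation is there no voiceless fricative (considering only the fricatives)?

alveolo-palatal

place of articulation  voiceless  voiced  
labiodental       f         v       
postalveolar      ʃ         ʒ       
alveolo-palatal   —         ʑ       
palatal           ç         ʝ       
Every place of articulation has a voiceless member except alveolo-palatal, where /ɕ/ would be expected.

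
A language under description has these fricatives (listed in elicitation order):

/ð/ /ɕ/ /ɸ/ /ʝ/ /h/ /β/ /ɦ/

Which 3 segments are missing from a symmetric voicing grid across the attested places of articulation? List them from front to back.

/θ/, /ʑ/, /ç/

place of articulation  voiceless  voiced  
bilabial          ɸ         β       
dental            —         ð       
alveolo-palatal   ɕ         —       
palatal           —         ʝ       
glottal           h         ɦ       
Gaps, from front to back: dental lacks voiceless (/θ/); alveolo-palatal lacks voiced (/ʑ/); palatal lacks voiceless (/ç/).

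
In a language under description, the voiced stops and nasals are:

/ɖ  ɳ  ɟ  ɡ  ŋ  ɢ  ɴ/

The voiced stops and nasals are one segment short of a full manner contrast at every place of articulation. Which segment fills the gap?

retroflex: oral stop /ɖ/, nasal /ɳ/.
palatal: oral stop /ɟ/, nasal —.
velar: oral stop /ɡ/, nasal /ŋ/.
uvular: oral stop /ɢ/, nasal /ɴ/.
The palatal row has no nasal member, so the gap is the palatal nasal /ɲ/.

/ɲ/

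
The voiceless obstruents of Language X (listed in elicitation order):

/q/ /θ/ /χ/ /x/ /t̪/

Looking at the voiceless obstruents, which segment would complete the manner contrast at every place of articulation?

dental: stop /t̪/, fricative /θ/.
velar: stop —, fricative /x/.
uvular: stop /q/, fricative /χ/.
The velar row has no stop member, so the gap is the velar stop /k/.

/k/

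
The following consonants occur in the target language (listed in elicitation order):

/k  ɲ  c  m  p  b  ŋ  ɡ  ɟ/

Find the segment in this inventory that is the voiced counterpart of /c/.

/c/ is a voiceless palatal stop.
The voiced counterpart is a voiced palatal stop — in this inventory, /ɟ/.

/ɟ/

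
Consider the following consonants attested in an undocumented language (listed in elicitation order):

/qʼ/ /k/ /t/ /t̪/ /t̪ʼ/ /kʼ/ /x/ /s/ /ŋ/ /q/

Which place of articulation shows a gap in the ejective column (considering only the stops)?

alveolar

place of articulation  plain     ejective
dental            t̪        t̪ʼ     
alveolar          t         —       
velar             k         kʼ      
uvular            q         qʼ      
Every place of articulation has an ejective member except alveolar, where /tʼ/ would be expected.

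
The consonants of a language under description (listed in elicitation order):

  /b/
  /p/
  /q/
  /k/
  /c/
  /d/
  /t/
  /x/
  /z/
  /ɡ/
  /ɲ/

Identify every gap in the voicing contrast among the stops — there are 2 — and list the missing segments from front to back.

/ɟ/, /ɢ/

Voiceless: /p/ (bilabial), /t/ (alveolar), /c/ (palatal), /k/ (velar), /q/ (uvular).
Voiced: /b/ (bilabial), /d/ (alveolar), /ɡ/ (velar).
Gaps, from front to back: palatal lacks voiced (/ɟ/); uvular lacks voiced (/ɢ/).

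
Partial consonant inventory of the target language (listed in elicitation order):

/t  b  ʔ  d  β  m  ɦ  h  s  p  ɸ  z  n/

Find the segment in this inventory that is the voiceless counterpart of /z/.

/s/

/z/ is a voiced alveolar fricative.
The voiceless counterpart is a voiceless alveolar fricative — in this inventory, /s/.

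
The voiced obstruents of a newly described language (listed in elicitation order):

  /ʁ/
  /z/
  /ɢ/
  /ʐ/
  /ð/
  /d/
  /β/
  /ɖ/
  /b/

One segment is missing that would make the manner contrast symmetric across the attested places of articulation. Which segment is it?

Stop: /b/ (bilabial), /d/ (alveolar), /ɖ/ (retroflex), /ɢ/ (uvular).
Fricative: /β/ (bilabial), /ð/ (dental), /z/ (alveolar), /ʐ/ (retroflex), /ʁ/ (uvular).
The dental row has no stop member, so the gap is the dental stop /d̪/.

/d̪/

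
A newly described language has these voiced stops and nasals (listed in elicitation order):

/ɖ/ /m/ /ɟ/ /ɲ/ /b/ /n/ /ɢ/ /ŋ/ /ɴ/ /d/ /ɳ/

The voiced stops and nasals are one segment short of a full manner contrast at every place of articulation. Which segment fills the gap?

/ɡ/

place of articulation  oral stop  nasal   
bilabial          b         m       
alveolar          d         n       
retroflex         ɖ         ɳ       
palatal           ɟ         ɲ       
velar             —         ŋ       
uvular            ɢ         ɴ       
The velar row has no oral stop member, so the gap is the velar oral stop /ɡ/.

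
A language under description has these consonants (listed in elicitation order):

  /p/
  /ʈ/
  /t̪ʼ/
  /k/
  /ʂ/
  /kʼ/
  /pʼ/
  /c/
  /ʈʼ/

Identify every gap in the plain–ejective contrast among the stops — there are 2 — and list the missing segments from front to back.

bilabial: plain /p/, ejective /pʼ/.
dental: plain —, ejective /t̪ʼ/.
retroflex: plain /ʈ/, ejective /ʈʼ/.
palatal: plain /c/, ejective —.
velar: plain /k/, ejective /kʼ/.
Gaps, from front to back: dental lacks plain (/t̪/); palatal lacks ejective (/cʼ/).

/t̪/, /cʼ/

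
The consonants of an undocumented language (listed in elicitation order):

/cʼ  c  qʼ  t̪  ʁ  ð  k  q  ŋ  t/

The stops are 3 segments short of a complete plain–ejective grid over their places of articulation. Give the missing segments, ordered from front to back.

/t̪ʼ/, /tʼ/, /kʼ/

dental: plain /t̪/, ejective —.
alveolar: plain /t/, ejective —.
palatal: plain /c/, ejective /cʼ/.
velar: plain /k/, ejective —.
uvular: plain /q/, ejective /qʼ/.
Gaps, from front to back: dental lacks ejective (/t̪ʼ/); alveolar lacks ejective (/tʼ/); velar lacks ejective (/kʼ/).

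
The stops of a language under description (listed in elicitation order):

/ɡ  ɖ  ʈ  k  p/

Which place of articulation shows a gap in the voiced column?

bilabial

Voiceless: /p/ (bilabial), /ʈ/ (retroflex), /k/ (velar).
Voiced: /ɖ/ (retroflex), /ɡ/ (velar).
Every place of articulation has a voiced member except bilabial, where /b/ would be expected.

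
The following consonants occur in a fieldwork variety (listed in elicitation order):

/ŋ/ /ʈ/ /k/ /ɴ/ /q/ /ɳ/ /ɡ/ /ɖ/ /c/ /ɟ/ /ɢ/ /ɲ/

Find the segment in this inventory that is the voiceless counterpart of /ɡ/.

/ɡ/ is a voiced velar stop.
The voiceless counterpart is a voiceless velar stop — in this inventory, /k/.

/k/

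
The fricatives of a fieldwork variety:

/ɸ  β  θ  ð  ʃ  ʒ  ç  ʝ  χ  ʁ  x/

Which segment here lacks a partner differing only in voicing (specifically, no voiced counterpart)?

/x/

Bilabial: /ɸ/ ~ /β/
Dental: /θ/ ~ /ð/
Postalveolar: /ʃ/ ~ /ʒ/
Palatal: /ç/ ~ /ʝ/
Uvular: /χ/ ~ /ʁ/
Velar: only /x/ (voiceless); no voiced partner.
So /x/ is the unpaired segment.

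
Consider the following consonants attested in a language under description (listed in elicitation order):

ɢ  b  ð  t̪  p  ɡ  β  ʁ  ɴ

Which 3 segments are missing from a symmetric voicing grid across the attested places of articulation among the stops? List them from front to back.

/d̪/, /k/, /q/

bilabial: voiceless /p/, voiced /b/.
dental: voiceless /t̪/, voiced —.
velar: voiceless —, voiced /ɡ/.
uvular: voiceless —, voiced /ɢ/.
Gaps, from front to back: dental lacks voiced (/d̪/); velar lacks voiceless (/k/); uvular lacks voiceless (/q/).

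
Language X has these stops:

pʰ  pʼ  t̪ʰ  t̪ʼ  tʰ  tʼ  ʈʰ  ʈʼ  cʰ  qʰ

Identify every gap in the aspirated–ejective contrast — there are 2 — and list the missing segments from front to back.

place of articulation  aspirated  ejective
bilabial          pʰ        pʼ      
dental            t̪ʰ       t̪ʼ     
alveolar          tʰ        tʼ      
retroflex         ʈʰ        ʈʼ      
palatal           cʰ        —       
uvular            qʰ        —       
Gaps, from front to back: palatal lacks ejective (/cʼ/); uvular lacks ejective (/qʼ/).

/cʼ/, /qʼ/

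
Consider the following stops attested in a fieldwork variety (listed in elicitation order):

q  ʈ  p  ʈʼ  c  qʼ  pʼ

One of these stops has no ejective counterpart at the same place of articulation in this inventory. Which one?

Bilabial: /p/ ~ /pʼ/
Retroflex: /ʈ/ ~ /ʈʼ/
Uvular: /q/ ~ /qʼ/
Palatal: only /c/ (plain); no ejective partner.
So /c/ is the unpaired segment.

/c/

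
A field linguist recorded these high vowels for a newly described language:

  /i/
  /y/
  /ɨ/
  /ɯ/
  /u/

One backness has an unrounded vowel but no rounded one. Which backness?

front: unrounded /i/, rounded /y/.
central: unrounded /ɨ/, rounded —.
back: unrounded /ɯ/, rounded /u/.
Every backness has a rounded member except central, where /ʉ/ would be expected.

central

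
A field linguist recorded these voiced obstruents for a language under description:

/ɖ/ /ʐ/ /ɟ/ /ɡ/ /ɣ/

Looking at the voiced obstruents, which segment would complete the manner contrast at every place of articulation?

place of articulation  stop      fricative
retroflex         ɖ         ʐ       
palatal           ɟ         —       
velar             ɡ         ɣ       
The palatal row has no fricative member, so the gap is the palatal fricative /ʝ/.

/ʝ/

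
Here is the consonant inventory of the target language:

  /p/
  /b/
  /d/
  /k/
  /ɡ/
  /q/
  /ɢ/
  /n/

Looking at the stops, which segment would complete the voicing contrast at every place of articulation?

place of articulation  voiceless  voiced  
bilabial          p         b       
alveolar          —         d       
velar             k         ɡ       
uvular            q         ɢ       
The alveolar row has no voiceless member, so the gap is the voiceless alveolar stop /t/.

/t/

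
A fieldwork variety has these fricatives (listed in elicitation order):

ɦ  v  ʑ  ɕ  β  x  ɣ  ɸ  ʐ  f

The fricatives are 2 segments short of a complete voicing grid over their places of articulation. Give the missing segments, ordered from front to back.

/ʂ/, /h/

place of articulation  voiceless  voiced  
bilabial          ɸ         β       
labiodental       f         v       
retroflex         —         ʐ       
alveolo-palatal   ɕ         ʑ       
velar             x         ɣ       
glottal           —         ɦ       
Gaps, from front to back: retroflex lacks voiceless (/ʂ/); glottal lacks voiceless (/h/).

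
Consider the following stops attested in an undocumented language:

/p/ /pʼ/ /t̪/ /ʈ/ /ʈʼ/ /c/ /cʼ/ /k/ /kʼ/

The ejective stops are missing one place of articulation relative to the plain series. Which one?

dental

bilabial: plain /p/, ejective /pʼ/.
dental: plain /t̪/, ejective —.
retroflex: plain /ʈ/, ejective /ʈʼ/.
palatal: plain /c/, ejective /cʼ/.
velar: plain /k/, ejective /kʼ/.
Every place of articulation has an ejective member except dental, where /t̪ʼ/ would be expected.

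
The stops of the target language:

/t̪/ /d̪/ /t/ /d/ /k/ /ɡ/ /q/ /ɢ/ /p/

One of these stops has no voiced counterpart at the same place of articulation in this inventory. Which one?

/p/

Dental: /t̪/ ~ /d̪/
Alveolar: /t/ ~ /d/
Velar: /k/ ~ /ɡ/
Uvular: /q/ ~ /ɢ/
Bilabial: only /p/ (voiceless); no voiced partner.
So /p/ is the unpaired segment.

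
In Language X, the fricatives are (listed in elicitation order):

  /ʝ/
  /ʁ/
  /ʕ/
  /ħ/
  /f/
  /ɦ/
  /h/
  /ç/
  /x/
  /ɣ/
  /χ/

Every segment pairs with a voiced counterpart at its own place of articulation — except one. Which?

Palatal: /ç/ ~ /ʝ/
Velar: /x/ ~ /ɣ/
Uvular: /χ/ ~ /ʁ/
Pharyngeal: /ħ/ ~ /ʕ/
Glottal: /h/ ~ /ɦ/
Labiodental: only /f/ (voiceless); no voiced partner.
So /f/ is the unpaired segment.

/f/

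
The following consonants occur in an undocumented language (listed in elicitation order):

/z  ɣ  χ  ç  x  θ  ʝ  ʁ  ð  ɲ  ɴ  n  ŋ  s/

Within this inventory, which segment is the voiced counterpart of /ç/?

/ʝ/

/ç/ is a voiceless palatal fricative.
The voiced counterpart is a voiced palatal fricative — in this inventory, /ʝ/.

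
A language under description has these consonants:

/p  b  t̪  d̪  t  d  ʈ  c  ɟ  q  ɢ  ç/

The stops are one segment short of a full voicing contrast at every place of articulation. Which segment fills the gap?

/ɖ/

Voiceless: /p/ (bilabial), /t̪/ (dental), /t/ (alveolar), /ʈ/ (retroflex), /c/ (palatal), /q/ (uvular).
Voiced: /b/ (bilabial), /d̪/ (dental), /d/ (alveolar), /ɟ/ (palatal), /ɢ/ (uvular).
The retroflex row has no voiced member, so the gap is the voiced retroflex stop /ɖ/.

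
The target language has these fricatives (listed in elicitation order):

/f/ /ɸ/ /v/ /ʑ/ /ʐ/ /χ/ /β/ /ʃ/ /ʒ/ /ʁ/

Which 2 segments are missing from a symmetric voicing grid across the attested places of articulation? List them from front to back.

/ʂ/, /ɕ/

place of articulation  voiceless  voiced  
bilabial          ɸ         β       
labiodental       f         v       
postalveolar      ʃ         ʒ       
retroflex         —         ʐ       
alveolo-palatal   —         ʑ       
uvular            χ         ʁ       
Gaps, from front to back: retroflex lacks voiceless (/ʂ/); alveolo-palatal lacks voiceless (/ɕ/).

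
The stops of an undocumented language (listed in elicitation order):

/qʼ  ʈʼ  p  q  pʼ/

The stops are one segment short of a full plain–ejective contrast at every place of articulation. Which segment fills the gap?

Plain: /p/ (bilabial), /q/ (uvular).
Ejective: /pʼ/ (bilabial), /ʈʼ/ (retroflex), /qʼ/ (uvular).
The retroflex row has no plain member, so the gap is the plain retroflex stop /ʈ/.

/ʈ/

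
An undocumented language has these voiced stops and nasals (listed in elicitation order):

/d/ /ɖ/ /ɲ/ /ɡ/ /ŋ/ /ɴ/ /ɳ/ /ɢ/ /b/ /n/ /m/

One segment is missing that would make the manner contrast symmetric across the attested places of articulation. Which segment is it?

place of articulation  oral stop  nasal   
bilabial          b         m       
alveolar          d         n       
retroflex         ɖ         ɳ       
palatal           —         ɲ       
velar             ɡ         ŋ       
uvular            ɢ         ɴ       
The palatal row has no oral stop member, so the gap is the palatal oral stop /ɟ/.

/ɟ/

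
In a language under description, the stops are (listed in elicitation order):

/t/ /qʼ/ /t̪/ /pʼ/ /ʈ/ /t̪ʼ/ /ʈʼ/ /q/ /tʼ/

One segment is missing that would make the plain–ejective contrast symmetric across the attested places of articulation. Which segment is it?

/p/

bilabial: plain —, ejective /pʼ/.
dental: plain /t̪/, ejective /t̪ʼ/.
alveolar: plain /t/, ejective /tʼ/.
retroflex: plain /ʈ/, ejective /ʈʼ/.
uvular: plain /q/, ejective /qʼ/.
The bilabial row has no plain member, so the gap is the plain bilabial stop /p/.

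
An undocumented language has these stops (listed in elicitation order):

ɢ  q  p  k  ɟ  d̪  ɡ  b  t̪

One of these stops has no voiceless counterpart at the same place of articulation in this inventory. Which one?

Bilabial: /p/ ~ /b/
Dental: /t̪/ ~ /d̪/
Velar: /k/ ~ /ɡ/
Uvular: /q/ ~ /ɢ/
Palatal: only /ɟ/ (voiced); no voiceless partner.
So /ɟ/ is the unpaired segment.

/ɟ/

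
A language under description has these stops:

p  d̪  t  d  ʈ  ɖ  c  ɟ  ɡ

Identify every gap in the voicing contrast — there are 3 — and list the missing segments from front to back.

/b/, /t̪/, /k/

place of articulation  voiceless  voiced  
bilabial          p         —       
dental            —         d̪      
alveolar          t         d       
retroflex         ʈ         ɖ       
palatal           c         ɟ       
velar             —         ɡ       
Gaps, from front to back: bilabial lacks voiced (/b/); dental lacks voiceless (/t̪/); velar lacks voiceless (/k/).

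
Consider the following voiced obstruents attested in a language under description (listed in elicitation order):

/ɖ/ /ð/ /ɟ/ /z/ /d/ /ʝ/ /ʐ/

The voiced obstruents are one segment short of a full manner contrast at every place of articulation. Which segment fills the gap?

Stop: /d/ (alveolar), /ɖ/ (retroflex), /ɟ/ (palatal).
Fricative: /ð/ (dental), /z/ (alveolar), /ʐ/ (retroflex), /ʝ/ (palatal).
The dental row has no stop member, so the gap is the dental stop /d̪/.

/d̪/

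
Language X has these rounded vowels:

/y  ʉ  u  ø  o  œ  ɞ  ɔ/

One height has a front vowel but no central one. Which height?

height            front     central   back    
high              y         ʉ         u       
high-mid          ø         —         o       
low-mid           œ         ɞ         ɔ       
Every height has a central member except high-mid, where /ɵ/ would be expected.

high-mid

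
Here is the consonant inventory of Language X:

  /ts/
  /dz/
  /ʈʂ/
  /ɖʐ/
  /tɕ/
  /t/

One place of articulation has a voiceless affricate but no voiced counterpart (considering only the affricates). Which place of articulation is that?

alveolar: voiceless /ts/, voiced /dz/.
retroflex: voiceless /ʈʂ/, voiced /ɖʐ/.
alveolo-palatal: voiceless /tɕ/, voiced —.
Every place of articulation has a voiced member except alveolo-palatal, where /dʑ/ would be expected.

alveolo-palatal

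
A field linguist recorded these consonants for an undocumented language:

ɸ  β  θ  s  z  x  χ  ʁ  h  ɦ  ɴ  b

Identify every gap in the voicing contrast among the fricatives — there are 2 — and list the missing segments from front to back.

/ð/, /ɣ/

Voiceless: /ɸ/ (bilabial), /θ/ (dental), /s/ (alveolar), /x/ (velar), /χ/ (uvular), /h/ (glottal).
Voiced: /β/ (bilabial), /z/ (alveolar), /ʁ/ (uvular), /ɦ/ (glottal).
Gaps, from front to back: dental lacks voiced (/ð/); velar lacks voiced (/ɣ/).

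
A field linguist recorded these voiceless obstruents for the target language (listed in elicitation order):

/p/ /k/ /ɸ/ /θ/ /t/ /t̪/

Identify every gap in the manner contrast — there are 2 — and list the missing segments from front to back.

/s/, /x/

Stop: /p/ (bilabial), /t̪/ (dental), /t/ (alveolar), /k/ (velar).
Fricative: /ɸ/ (bilabial), /θ/ (dental).
Gaps, from front to back: alveolar lacks fricative (/s/); velar lacks fricative (/x/).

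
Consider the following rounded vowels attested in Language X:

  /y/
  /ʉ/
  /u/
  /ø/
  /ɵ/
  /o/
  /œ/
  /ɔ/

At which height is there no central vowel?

low-mid

height            front     central   back    
high              y         ʉ         u       
high-mid          ø         ɵ         o       
low-mid           œ         —         ɔ       
Every height has a central member except low-mid, where /ɞ/ would be expected.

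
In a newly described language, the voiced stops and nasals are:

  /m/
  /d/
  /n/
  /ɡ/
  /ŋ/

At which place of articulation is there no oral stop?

Oral stop: /d/ (alveolar), /ɡ/ (velar).
Nasal: /m/ (bilabial), /n/ (alveolar), /ŋ/ (velar).
Every place of articulation has an oral stop member except bilabial, where /b/ would be expected.

bilabial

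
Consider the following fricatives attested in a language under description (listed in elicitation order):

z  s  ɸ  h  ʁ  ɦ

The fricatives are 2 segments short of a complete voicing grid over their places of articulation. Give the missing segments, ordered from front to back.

Voiceless: /ɸ/ (bilabial), /s/ (alveolar), /h/ (glottal).
Voiced: /z/ (alveolar), /ʁ/ (uvular), /ɦ/ (glottal).
Gaps, from front to back: bilabial lacks voiced (/β/); uvular lacks voiceless (/χ/).

/β/, /χ/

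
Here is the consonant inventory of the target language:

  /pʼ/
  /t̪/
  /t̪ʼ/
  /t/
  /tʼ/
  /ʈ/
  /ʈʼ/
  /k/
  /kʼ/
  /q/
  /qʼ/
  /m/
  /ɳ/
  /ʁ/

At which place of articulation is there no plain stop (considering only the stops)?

bilabial: plain —, ejective /pʼ/.
dental: plain /t̪/, ejective /t̪ʼ/.
alveolar: plain /t/, ejective /tʼ/.
retroflex: plain /ʈ/, ejective /ʈʼ/.
velar: plain /k/, ejective /kʼ/.
uvular: plain /q/, ejective /qʼ/.
Every place of articulation has a plain member except bilabial, where /p/ would be expected.

bilabial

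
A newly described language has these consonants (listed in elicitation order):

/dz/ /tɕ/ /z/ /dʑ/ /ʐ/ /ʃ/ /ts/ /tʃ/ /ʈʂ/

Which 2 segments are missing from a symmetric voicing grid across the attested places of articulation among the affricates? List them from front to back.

/dʒ/, /ɖʐ/

place of articulation  voiceless  voiced  
alveolar          ts        dz      
postalveolar      tʃ        —       
retroflex         ʈʂ        —       
alveolo-palatal   tɕ        dʑ      
Gaps, from front to back: postalveolar lacks voiced (/dʒ/); retroflex lacks voiced (/ɖʐ/).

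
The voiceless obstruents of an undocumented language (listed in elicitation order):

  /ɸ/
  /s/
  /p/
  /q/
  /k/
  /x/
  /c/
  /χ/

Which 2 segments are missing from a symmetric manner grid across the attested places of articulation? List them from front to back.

bilabial: stop /p/, fricative /ɸ/.
alveolar: stop —, fricative /s/.
palatal: stop /c/, fricative —.
velar: stop /k/, fricative /x/.
uvular: stop /q/, fricative /χ/.
Gaps, from front to back: alveolar lacks stop (/t/); palatal lacks fricative (/ç/).

/t/, /ç/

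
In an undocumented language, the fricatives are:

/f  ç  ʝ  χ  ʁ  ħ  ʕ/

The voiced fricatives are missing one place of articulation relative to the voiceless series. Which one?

labiodental

labiodental: voiceless /f/, voiced —.
palatal: voiceless /ç/, voiced /ʝ/.
uvular: voiceless /χ/, voiced /ʁ/.
pharyngeal: voiceless /ħ/, voiced /ʕ/.
Every place of articulation has a voiced member except labiodental, where /v/ would be expected.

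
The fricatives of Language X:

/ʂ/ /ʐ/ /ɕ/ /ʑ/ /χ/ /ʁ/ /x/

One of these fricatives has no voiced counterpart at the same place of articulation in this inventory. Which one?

/x/

Retroflex: /ʂ/ ~ /ʐ/
Alveolo-palatal: /ɕ/ ~ /ʑ/
Uvular: /χ/ ~ /ʁ/
Velar: only /x/ (voiceless); no voiced partner.
So /x/ is the unpaired segment.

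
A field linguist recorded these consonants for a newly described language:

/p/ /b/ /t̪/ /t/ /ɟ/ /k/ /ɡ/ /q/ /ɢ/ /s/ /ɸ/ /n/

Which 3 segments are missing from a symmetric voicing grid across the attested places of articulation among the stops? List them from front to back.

/d̪/, /d/, /c/

Voiceless: /p/ (bilabial), /t̪/ (dental), /t/ (alveolar), /k/ (velar), /q/ (uvular).
Voiced: /b/ (bilabial), /ɟ/ (palatal), /ɡ/ (velar), /ɢ/ (uvular).
Gaps, from front to back: dental lacks voiced (/d̪/); alveolar lacks voiced (/d/); palatal lacks voiceless (/c/).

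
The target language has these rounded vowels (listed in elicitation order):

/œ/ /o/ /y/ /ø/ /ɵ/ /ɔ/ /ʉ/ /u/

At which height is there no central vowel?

low-mid

Front: /y/ (high), /ø/ (high-mid), /œ/ (low-mid).
Central: /ʉ/ (high), /ɵ/ (high-mid).
Back: /u/ (high), /o/ (high-mid), /ɔ/ (low-mid).
Every height has a central member except low-mid, where /ɞ/ would be expected.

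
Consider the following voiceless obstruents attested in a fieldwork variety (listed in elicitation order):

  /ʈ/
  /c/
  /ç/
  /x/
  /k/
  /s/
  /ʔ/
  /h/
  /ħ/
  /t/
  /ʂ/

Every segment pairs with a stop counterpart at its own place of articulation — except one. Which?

Alveolar: /t/ ~ /s/
Retroflex: /ʈ/ ~ /ʂ/
Palatal: /c/ ~ /ç/
Velar: /k/ ~ /x/
Glottal: /ʔ/ ~ /h/
Pharyngeal: only /ħ/ (fricative); no stop partner.
So /ħ/ is the unpaired segment.

/ħ/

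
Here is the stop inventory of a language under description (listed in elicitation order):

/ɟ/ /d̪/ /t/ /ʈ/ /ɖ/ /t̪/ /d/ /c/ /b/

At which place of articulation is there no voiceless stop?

bilabial

place of articulation  voiceless  voiced  
bilabial          —         b       
dental            t̪        d̪      
alveolar          t         d       
retroflex         ʈ         ɖ       
palatal           c         ɟ       
Every place of articulation has a voiceless member except bilabial, where /p/ would be expected.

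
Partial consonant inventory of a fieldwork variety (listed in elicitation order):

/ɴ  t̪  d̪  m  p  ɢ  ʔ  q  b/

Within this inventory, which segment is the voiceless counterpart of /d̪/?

/t̪/

/d̪/ is a voiced dental stop.
The voiceless counterpart is a voiceless dental stop — in this inventory, /t̪/.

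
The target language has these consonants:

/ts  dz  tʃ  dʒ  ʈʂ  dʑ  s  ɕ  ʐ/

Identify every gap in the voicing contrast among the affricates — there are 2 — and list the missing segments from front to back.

place of articulation  voiceless  voiced  
alveolar          ts        dz      
postalveolar      tʃ        dʒ      
retroflex         ʈʂ        —       
alveolo-palatal   —         dʑ      
Gaps, from front to back: retroflex lacks voiced (/ɖʐ/); alveolo-palatal lacks voiceless (/tɕ/).

/ɖʐ/, /tɕ/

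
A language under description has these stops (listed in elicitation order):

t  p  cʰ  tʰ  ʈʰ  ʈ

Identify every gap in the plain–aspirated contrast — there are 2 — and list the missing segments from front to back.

/pʰ/, /c/

Plain: /p/ (bilabial), /t/ (alveolar), /ʈ/ (retroflex).
Aspirated: /tʰ/ (alveolar), /ʈʰ/ (retroflex), /cʰ/ (palatal).
Gaps, from front to back: bilabial lacks aspirated (/pʰ/); palatal lacks plain (/c/).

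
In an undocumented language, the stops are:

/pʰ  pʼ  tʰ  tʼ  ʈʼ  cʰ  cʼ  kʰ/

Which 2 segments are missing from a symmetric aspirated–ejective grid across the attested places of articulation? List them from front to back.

Aspirated: /pʰ/ (bilabial), /tʰ/ (alveolar), /cʰ/ (palatal), /kʰ/ (velar).
Ejective: /pʼ/ (bilabial), /tʼ/ (alveolar), /ʈʼ/ (retroflex), /cʼ/ (palatal).
Gaps, from front to back: retroflex lacks aspirated (/ʈʰ/); velar lacks ejective (/kʼ/).

/ʈʰ/, /kʼ/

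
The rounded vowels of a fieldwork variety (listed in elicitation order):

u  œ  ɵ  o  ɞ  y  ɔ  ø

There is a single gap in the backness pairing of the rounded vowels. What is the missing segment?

/ʉ/

high: front /y/, central —, back /u/.
high-mid: front /ø/, central /ɵ/, back /o/.
low-mid: front /œ/, central /ɞ/, back /ɔ/.
The high row has no central member, so the gap is the high central rounded vowel /ʉ/.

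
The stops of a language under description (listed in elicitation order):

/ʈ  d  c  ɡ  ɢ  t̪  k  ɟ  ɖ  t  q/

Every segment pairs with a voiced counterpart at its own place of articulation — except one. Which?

/t̪/

Alveolar: /t/ ~ /d/
Retroflex: /ʈ/ ~ /ɖ/
Palatal: /c/ ~ /ɟ/
Velar: /k/ ~ /ɡ/
Uvular: /q/ ~ /ɢ/
Dental: only /t̪/ (voiceless); no voiced partner.
So /t̪/ is the unpaired segment.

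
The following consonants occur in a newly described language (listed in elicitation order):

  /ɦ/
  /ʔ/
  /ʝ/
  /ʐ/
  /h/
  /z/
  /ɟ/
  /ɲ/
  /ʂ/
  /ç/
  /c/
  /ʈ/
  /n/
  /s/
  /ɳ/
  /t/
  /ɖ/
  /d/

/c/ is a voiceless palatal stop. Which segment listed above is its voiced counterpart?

/ɟ/

The voiced counterpart is a voiced palatal stop — in this inventory, /ɟ/.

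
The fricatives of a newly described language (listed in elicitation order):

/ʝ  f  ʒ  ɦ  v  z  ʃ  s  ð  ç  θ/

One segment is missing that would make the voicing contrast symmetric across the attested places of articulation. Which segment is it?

labiodental: voiceless /f/, voiced /v/.
dental: voiceless /θ/, voiced /ð/.
alveolar: voiceless /s/, voiced /z/.
postalveolar: voiceless /ʃ/, voiced /ʒ/.
palatal: voiceless /ç/, voiced /ʝ/.
glottal: voiceless —, voiced /ɦ/.
The glottal row has no voiceless member, so the gap is the voiceless glottal fricative /h/.

/h/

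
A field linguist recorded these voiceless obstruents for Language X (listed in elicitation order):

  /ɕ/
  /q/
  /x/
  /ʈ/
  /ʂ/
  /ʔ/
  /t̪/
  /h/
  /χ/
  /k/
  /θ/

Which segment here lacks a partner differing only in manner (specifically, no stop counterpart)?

/ɕ/

Dental: /t̪/ ~ /θ/
Retroflex: /ʈ/ ~ /ʂ/
Velar: /k/ ~ /x/
Uvular: /q/ ~ /χ/
Glottal: /ʔ/ ~ /h/
Alveolo-palatal: only /ɕ/ (fricative); no stop partner.
So /ɕ/ is the unpaired segment.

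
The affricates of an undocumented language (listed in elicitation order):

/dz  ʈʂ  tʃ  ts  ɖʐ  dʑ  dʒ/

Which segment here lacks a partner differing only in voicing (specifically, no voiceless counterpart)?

/dʑ/

Alveolar: /ts/ ~ /dz/
Postalveolar: /tʃ/ ~ /dʒ/
Retroflex: /ʈʂ/ ~ /ɖʐ/
Alveolo-palatal: only /dʑ/ (voiced); no voiceless partner.
So /dʑ/ is the unpaired segment.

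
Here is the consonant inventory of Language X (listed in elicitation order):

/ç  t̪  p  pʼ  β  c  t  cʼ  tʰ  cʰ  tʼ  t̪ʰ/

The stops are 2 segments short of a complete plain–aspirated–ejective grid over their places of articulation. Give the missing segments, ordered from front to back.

/pʰ/, /t̪ʼ/

Plain: /p/ (bilabial), /t̪/ (dental), /t/ (alveolar), /c/ (palatal).
Aspirated: /t̪ʰ/ (dental), /tʰ/ (alveolar), /cʰ/ (palatal).
Ejective: /pʼ/ (bilabial), /tʼ/ (alveolar), /cʼ/ (palatal).
Gaps, from front to back: bilabial lacks aspirated (/pʰ/); dental lacks ejective (/t̪ʼ/).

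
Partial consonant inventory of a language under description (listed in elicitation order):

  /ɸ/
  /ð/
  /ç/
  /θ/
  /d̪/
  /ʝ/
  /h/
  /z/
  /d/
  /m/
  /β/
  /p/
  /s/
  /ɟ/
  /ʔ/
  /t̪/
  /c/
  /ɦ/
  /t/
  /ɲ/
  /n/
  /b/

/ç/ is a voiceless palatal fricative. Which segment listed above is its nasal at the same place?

/ɲ/

The nasal at the same place is a palatal nasal — in this inventory, /ɲ/.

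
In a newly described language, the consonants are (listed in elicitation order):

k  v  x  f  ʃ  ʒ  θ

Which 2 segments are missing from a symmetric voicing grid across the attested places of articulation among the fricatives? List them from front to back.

labiodental: voiceless /f/, voiced /v/.
dental: voiceless /θ/, voiced —.
postalveolar: voiceless /ʃ/, voiced /ʒ/.
velar: voiceless /x/, voiced —.
Gaps, from front to back: dental lacks voiced (/ð/); velar lacks voiced (/ɣ/).

/ð/, /ɣ/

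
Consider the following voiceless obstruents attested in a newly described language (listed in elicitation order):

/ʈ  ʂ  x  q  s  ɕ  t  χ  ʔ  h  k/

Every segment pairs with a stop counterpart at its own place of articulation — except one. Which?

/ɕ/

Alveolar: /t/ ~ /s/
Retroflex: /ʈ/ ~ /ʂ/
Velar: /k/ ~ /x/
Uvular: /q/ ~ /χ/
Glottal: /ʔ/ ~ /h/
Alveolo-palatal: only /ɕ/ (fricative); no stop partner.
So /ɕ/ is the unpaired segment.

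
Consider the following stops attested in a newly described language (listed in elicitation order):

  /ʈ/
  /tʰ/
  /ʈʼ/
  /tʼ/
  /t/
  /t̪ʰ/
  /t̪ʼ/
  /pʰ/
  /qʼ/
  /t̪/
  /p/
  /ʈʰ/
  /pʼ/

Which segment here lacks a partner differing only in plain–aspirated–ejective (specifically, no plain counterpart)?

Bilabial: /p/ ~ /pʰ/ ~ /pʼ/
Dental: /t̪/ ~ /t̪ʰ/ ~ /t̪ʼ/
Alveolar: /t/ ~ /tʰ/ ~ /tʼ/
Retroflex: /ʈ/ ~ /ʈʰ/ ~ /ʈʼ/
Uvular: only /qʼ/ (ejective); no plain partner.
So /qʼ/ is the unpaired segment.

/qʼ/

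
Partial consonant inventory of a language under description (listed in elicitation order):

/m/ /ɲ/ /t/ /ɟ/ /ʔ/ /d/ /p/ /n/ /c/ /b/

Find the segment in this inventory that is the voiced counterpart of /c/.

/c/ is a voiceless palatal stop.
The voiced counterpart is a voiced palatal stop — in this inventory, /ɟ/.

/ɟ/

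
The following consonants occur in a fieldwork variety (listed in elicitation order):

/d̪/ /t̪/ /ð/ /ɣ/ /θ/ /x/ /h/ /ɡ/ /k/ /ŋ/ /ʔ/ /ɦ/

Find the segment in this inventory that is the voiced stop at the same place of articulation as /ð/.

/ð/ is a voiced dental fricative.
The voiced stop at the same place is a voiced dental stop — in this inventory, /d̪/.

/d̪/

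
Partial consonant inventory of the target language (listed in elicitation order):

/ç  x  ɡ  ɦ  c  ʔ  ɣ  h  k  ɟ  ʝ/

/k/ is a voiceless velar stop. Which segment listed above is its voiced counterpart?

The voiced counterpart is a voiced velar stop — in this inventory, /ɡ/.

/ɡ/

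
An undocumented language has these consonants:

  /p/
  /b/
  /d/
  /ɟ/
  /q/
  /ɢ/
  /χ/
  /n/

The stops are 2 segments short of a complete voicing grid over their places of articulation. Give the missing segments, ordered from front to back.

place of articulation  voiceless  voiced  
bilabial          p         b       
alveolar          —         d       
palatal           —         ɟ       
uvular            q         ɢ       
Gaps, from front to back: alveolar lacks voiceless (/t/); palatal lacks voiceless (/c/).

/t/, /c/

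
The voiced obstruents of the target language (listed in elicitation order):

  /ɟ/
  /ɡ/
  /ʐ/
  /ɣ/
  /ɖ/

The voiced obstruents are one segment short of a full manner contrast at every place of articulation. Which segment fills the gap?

retroflex: stop /ɖ/, fricative /ʐ/.
palatal: stop /ɟ/, fricative —.
velar: stop /ɡ/, fricative /ɣ/.
The palatal row has no fricative member, so the gap is the palatal fricative /ʝ/.

/ʝ/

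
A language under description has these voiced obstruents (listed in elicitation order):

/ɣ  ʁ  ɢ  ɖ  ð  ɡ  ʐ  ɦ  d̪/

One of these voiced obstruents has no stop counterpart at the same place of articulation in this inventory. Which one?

/ɦ/

Dental: /d̪/ ~ /ð/
Retroflex: /ɖ/ ~ /ʐ/
Velar: /ɡ/ ~ /ɣ/
Uvular: /ɢ/ ~ /ʁ/
Glottal: only /ɦ/ (fricative); no stop partner.
So /ɦ/ is the unpaired segment.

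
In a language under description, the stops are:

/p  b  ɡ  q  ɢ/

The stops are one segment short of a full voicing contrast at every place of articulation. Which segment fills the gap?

Voiceless: /p/ (bilabial), /q/ (uvular).
Voiced: /b/ (bilabial), /ɡ/ (velar), /ɢ/ (uvular).
The velar row has no voiceless member, so the gap is the voiceless velar stop /k/.

/k/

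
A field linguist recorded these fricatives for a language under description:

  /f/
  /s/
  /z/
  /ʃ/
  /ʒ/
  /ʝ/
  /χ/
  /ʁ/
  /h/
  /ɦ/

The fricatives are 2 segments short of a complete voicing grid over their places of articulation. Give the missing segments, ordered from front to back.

Voiceless: /f/ (labiodental), /s/ (alveolar), /ʃ/ (postalveolar), /χ/ (uvular), /h/ (glottal).
Voiced: /z/ (alveolar), /ʒ/ (postalveolar), /ʝ/ (palatal), /ʁ/ (uvular), /ɦ/ (glottal).
Gaps, from front to back: labiodental lacks voiced (/v/); palatal lacks voiceless (/ç/).

/v/, /ç/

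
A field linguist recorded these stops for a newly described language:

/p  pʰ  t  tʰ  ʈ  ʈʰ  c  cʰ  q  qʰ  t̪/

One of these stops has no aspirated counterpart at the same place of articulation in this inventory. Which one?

Bilabial: /p/ ~ /pʰ/
Alveolar: /t/ ~ /tʰ/
Retroflex: /ʈ/ ~ /ʈʰ/
Palatal: /c/ ~ /cʰ/
Uvular: /q/ ~ /qʰ/
Dental: only /t̪/ (plain); no aspirated partner.
So /t̪/ is the unpaired segment.

/t̪/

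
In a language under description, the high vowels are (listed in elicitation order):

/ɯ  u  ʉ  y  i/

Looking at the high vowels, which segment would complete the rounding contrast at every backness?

/ɨ/

Unrounded: /i/ (front), /ɯ/ (back).
Rounded: /y/ (front), /ʉ/ (central), /u/ (back).
The central row has no unrounded member, so the gap is the central unrounded vowel /ɨ/.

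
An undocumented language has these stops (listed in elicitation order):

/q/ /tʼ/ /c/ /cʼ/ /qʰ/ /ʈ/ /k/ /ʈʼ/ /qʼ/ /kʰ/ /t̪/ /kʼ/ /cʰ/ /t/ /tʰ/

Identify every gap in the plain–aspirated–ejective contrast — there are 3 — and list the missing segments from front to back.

Plain: /t̪/ (dental), /t/ (alveolar), /ʈ/ (retroflex), /c/ (palatal), /k/ (velar), /q/ (uvular).
Aspirated: /tʰ/ (alveolar), /cʰ/ (palatal), /kʰ/ (velar), /qʰ/ (uvular).
Ejective: /tʼ/ (alveolar), /ʈʼ/ (retroflex), /cʼ/ (palatal), /kʼ/ (velar), /qʼ/ (uvular).
Gaps, from front to back: dental lacks aspirated (/t̪ʰ/); dental lacks ejective (/t̪ʼ/); retroflex lacks aspirated (/ʈʰ/).

/t̪ʰ/, /t̪ʼ/, /ʈʰ/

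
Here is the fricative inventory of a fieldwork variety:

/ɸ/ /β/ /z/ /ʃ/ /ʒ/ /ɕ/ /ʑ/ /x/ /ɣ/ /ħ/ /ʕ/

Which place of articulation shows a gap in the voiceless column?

alveolar

bilabial: voiceless /ɸ/, voiced /β/.
alveolar: voiceless —, voiced /z/.
postalveolar: voiceless /ʃ/, voiced /ʒ/.
alveolo-palatal: voiceless /ɕ/, voiced /ʑ/.
velar: voiceless /x/, voiced /ɣ/.
pharyngeal: voiceless /ħ/, voiced /ʕ/.
Every place of articulation has a voiceless member except alveolar, where /s/ would be expected.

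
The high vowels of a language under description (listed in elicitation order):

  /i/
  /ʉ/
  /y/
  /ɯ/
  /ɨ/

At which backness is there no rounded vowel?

back

front: unrounded /i/, rounded /y/.
central: unrounded /ɨ/, rounded /ʉ/.
back: unrounded /ɯ/, rounded —.
Every backness has a rounded member except back, where /u/ would be expected.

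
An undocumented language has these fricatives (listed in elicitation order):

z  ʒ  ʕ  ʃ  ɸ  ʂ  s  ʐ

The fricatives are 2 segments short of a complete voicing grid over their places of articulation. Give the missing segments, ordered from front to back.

bilabial: voiceless /ɸ/, voiced —.
alveolar: voiceless /s/, voiced /z/.
postalveolar: voiceless /ʃ/, voiced /ʒ/.
retroflex: voiceless /ʂ/, voiced /ʐ/.
pharyngeal: voiceless —, voiced /ʕ/.
Gaps, from front to back: bilabial lacks voiced (/β/); pharyngeal lacks voiceless (/ħ/).

/β/, /ħ/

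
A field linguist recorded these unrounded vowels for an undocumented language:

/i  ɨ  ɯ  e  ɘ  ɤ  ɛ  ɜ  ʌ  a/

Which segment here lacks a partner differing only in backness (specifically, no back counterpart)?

/a/

High: /i/ ~ /ɨ/ ~ /ɯ/
High-mid: /e/ ~ /ɘ/ ~ /ɤ/
Low-mid: /ɛ/ ~ /ɜ/ ~ /ʌ/
Low: only /a/ (front); no back partner.
So /a/ is the unpaired segment.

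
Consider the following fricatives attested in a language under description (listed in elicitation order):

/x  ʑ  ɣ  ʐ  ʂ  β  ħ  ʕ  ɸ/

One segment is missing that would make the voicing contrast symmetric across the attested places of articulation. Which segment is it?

/ɕ/

place of articulation  voiceless  voiced  
bilabial          ɸ         β       
retroflex         ʂ         ʐ       
alveolo-palatal   —         ʑ       
velar             x         ɣ       
pharyngeal        ħ         ʕ       
The alveolo-palatal row has no voiceless member, so the gap is the voiceless alveolo-palatal fricative /ɕ/.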